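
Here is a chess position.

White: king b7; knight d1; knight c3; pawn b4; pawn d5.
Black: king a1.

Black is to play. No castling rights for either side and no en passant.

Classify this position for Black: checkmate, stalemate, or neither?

stalemate

Black to move; black king on a1.
In check: no.
King squares — b1: attacked by Nc3; a2: attacked by Nc3; b2: attacked by Nd1.
Legal moves for Black: none.
Not in check and no legal moves → stalemate.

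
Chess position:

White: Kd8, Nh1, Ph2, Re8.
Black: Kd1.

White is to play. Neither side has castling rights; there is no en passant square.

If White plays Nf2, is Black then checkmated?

no

After Nf2: black king on d1; in check: yes, from the white knight on f2.
Black has 3 legal replies: Kd2, Kc2, Kc1.
In check but a legal move exists → not checkmate.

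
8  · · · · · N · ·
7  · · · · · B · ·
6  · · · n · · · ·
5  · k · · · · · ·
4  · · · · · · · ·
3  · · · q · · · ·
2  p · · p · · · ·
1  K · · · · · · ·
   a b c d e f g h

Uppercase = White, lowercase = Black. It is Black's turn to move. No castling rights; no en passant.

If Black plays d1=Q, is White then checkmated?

no

After d1=Q: white king on a1; in check: yes, from the black queen on d1.
White has 2 legal replies: Kb2, Kxa2.
In check but a legal move exists → not checkmate.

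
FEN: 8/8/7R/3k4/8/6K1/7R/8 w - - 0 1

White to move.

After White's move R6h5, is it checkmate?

no

After R6h5: black king on d5; in check: yes, from the white rook on h5.
Black has 6 legal replies: Ke6, Kd6, Kc6, Ke4, Kd4, Kc4.
In check but a legal move exists → not checkmate.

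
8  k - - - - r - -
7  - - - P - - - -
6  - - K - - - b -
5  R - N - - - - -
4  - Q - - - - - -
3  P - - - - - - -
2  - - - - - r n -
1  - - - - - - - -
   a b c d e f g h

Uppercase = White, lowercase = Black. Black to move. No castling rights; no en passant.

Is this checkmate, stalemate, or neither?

Black to move; black king on a8.
In check: yes, from the white rook on a5.
King squares — a7: attacked by Ra5; b7: attacked by Qb4; b8: attacked by Qb4.
Legal moves for Black: none.
In check with no legal moves → checkmate.

checkmate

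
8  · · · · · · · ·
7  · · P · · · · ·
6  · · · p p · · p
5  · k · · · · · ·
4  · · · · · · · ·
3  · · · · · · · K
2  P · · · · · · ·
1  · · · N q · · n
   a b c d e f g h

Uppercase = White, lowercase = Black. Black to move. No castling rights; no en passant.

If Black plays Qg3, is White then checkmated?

yes

After Qg3: white king on h3; in check: yes, from the black queen on g3.
King squares — g2: attacked by Qg3; h2: attacked by Qg3; g3: attacked by Nh1; g4: attacked by Qg3; h4: attacked by Qg3.
White has no legal moves → checkmate.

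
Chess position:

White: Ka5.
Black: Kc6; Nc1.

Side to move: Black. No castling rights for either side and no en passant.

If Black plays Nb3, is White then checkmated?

no

After Nb3: white king on a5; in check: yes, from the black knight on b3.
White has 3 legal replies: Ka6, Kb4, Ka4.
In check but a legal move exists → not checkmate.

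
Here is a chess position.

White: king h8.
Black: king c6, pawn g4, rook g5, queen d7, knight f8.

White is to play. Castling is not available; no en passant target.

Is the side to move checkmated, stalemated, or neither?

White to move; white king on h8.
In check: no.
King squares — g7: attacked by Rg5; h7: attacked by Qd7; g8: attacked by Rg5.
Legal moves for White: none.
Not in check and no legal moves → stalemate.

stalemate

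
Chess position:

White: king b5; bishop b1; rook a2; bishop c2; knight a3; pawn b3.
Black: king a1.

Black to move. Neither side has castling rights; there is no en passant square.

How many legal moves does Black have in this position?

Black to move; king on a1.
In check: yes, from the white rook on a2.
Legal moves: none.
Count: 0.

0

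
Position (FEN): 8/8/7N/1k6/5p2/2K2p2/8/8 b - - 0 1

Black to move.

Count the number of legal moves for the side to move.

7

Black to move; king on b5.
In check: no.
Legal moves: Kc6, Kb6, Ka6, Kc5, Ka5, Ka4, f2.
Count: 7.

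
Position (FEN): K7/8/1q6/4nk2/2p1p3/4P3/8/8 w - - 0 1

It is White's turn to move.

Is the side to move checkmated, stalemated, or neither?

stalemate

White to move; white king on a8.
In check: no.
King squares — a7: attacked by Qb6; b7: attacked by Qb6; b8: attacked by Qb6.
Legal moves for White: none.
Not in check and no legal moves → stalemate.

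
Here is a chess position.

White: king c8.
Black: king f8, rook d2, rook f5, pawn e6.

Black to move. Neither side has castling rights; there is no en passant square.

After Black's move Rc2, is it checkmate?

no

After Rc2: white king on c8; in check: yes, from the black rook on c2.
White has 4 legal replies: Kd8, Kb8, Kd7, Kb7.
In check but a legal move exists → not checkmate.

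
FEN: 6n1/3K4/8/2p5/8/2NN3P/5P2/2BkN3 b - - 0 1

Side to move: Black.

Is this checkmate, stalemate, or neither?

checkmate

Black to move; black king on d1.
In check: yes, from the white knight on c3.
King squares — c1: attacked by Nd3; e1: attacked by Nd3; c2: attacked by Ne1; d2: attacked by Bc1; e2: attacked by Nc3.
Legal moves for Black: none.
In check with no legal moves → checkmate.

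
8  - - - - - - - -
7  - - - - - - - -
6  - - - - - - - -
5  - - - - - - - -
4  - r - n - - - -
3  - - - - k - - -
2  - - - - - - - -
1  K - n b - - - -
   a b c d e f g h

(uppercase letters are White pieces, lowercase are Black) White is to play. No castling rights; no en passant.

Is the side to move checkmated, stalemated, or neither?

stalemate

White to move; white king on a1.
In check: no.
King squares — b1: attacked by Rb4; a2: attacked by Nc1; b2: attacked by Rb4.
Legal moves for White: none.
Not in check and no legal moves → stalemate.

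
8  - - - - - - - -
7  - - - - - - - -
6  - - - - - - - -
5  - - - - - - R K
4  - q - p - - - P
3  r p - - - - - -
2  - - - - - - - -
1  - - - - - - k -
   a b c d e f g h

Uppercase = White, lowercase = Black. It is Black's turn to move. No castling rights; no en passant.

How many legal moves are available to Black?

Black to move; king on g1.
In check: yes, from the white rook on g5.
Legal moves: Kh2, Kf2, Kh1, Kf1.
Count: 4.

4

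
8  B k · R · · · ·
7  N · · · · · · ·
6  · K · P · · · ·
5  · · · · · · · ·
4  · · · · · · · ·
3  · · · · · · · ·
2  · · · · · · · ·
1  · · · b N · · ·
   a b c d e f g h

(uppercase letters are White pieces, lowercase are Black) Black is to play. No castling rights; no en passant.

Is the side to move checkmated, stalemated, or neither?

Black to move; black king on b8.
In check: yes, from the white rook on d8.
King squares — a7: attacked by Kb6; b7: attacked by Kb6; c7: attacked by Kb6; a8: attacked by Rd8; c8: attacked by Na7.
Legal moves for Black: none.
In check with no legal moves → checkmate.

checkmate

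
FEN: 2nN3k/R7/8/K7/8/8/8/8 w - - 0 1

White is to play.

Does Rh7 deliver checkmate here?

no

After Rh7: black king on h8; in check: yes, from the white rook on h7.
Black has 2 legal replies: Kg8, Kxh7.
In check but a legal move exists → not checkmate.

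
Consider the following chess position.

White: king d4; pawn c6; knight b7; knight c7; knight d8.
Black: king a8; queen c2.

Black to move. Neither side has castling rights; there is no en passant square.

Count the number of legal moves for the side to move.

2

Black to move; king on a8.
In check: yes, from the white knight on c7.
Legal moves: Kb8, Ka7.
Count: 2.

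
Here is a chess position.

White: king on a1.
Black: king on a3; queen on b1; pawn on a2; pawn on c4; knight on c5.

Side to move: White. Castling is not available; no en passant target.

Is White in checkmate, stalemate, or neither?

White to move; white king on a1.
In check: yes, from the black queen on b1.
King squares — b1: attacked by Pa2; a2: attacked by Qb1; b2: attacked by Qb1.
Legal moves for White: none.
In check with no legal moves → checkmate.

checkmate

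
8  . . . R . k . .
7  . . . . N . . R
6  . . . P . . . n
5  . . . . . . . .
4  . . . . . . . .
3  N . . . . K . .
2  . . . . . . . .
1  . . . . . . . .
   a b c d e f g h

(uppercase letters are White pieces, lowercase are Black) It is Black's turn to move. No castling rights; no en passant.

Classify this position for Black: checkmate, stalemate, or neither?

Black to move; black king on f8.
In check: yes, from the white rook on d8.
King squares — e7: attacked by Pd6; f7: attacked by Rh7; g7: attacked by Rh7; e8: attacked by Rd8; g8: attacked by Ne7.
Legal moves for Black: none.
In check with no legal moves → checkmate.

checkmate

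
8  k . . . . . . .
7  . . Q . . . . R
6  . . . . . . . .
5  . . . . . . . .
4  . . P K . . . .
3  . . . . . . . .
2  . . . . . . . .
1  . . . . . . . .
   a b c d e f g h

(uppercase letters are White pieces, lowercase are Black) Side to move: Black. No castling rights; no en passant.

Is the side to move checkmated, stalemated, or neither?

Black to move; black king on a8.
In check: no.
King squares — a7: attacked by Qc7; b7: attacked by Qc7; b8: attacked by Qc7.
Legal moves for Black: none.
Not in check and no legal moves → stalemate.

stalemate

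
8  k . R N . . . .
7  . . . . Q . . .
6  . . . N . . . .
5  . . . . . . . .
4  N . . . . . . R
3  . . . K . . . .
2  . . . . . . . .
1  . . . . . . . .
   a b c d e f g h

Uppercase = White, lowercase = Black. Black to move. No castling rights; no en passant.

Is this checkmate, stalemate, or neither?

Black to move; black king on a8.
In check: yes, from the white rook on c8.
King squares — a7: attacked by Qe7; b7: attacked by Nd6; b8: attacked by Rc8.
Legal moves for Black: none.
In check with no legal moves → checkmate.

checkmate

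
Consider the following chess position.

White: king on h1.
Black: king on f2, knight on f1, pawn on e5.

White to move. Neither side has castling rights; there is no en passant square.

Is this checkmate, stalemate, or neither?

stalemate

White to move; white king on h1.
In check: no.
King squares — g1: attacked by Kf2; g2: attacked by Kf2; h2: attacked by Nf1.
Legal moves for White: none.
Not in check and no legal moves → stalemate.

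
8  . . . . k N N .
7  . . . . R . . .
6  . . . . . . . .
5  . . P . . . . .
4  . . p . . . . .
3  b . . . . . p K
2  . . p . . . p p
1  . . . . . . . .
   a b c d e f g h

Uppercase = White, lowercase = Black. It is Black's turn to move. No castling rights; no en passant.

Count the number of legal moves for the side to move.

Black to move; king on e8.
In check: yes, from the white rook on e7.
Legal moves: Kxf8, Kd8.
Count: 2.

2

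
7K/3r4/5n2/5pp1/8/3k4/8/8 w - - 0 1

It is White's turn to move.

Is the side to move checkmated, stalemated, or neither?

stalemate

White to move; white king on h8.
In check: no.
King squares — g7: attacked by Rd7; h7: attacked by Nf6; g8: attacked by Nf6.
Legal moves for White: none.
Not in check and no legal moves → stalemate.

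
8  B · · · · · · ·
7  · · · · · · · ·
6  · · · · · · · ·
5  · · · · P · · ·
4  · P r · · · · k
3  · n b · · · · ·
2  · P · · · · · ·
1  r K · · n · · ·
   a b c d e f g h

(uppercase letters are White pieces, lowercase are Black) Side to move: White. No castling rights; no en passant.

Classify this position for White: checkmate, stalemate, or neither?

checkmate

White to move; white king on b1.
In check: yes, from the black rook on a1.
King squares — a1: attacked by Nb3; c1: attacked by Ra1; a2: attacked by Ra1; b2: own pawn; c2: attacked by Ne1.
Legal moves for White: none.
In check with no legal moves → checkmate.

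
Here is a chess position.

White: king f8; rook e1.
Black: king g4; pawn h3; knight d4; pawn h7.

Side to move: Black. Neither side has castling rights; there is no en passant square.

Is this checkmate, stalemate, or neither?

neither

Black to move; black king on g4.
In check: no.
Legal moves for Black: Kh5, Kg5, Kf5, Kh4, Kf4, Kg3, Kf3, Ne6+, Nc6, Nf5, Nb5, Nf3, Nb3, Ne2, Nc2, h6, h2, h5.
Black has 18 legal moves and is not in check → neither.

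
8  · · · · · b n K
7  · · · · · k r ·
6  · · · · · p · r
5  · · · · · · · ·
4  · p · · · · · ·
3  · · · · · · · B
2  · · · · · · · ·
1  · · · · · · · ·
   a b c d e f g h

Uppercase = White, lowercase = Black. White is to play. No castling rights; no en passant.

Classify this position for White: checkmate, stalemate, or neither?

White to move; white king on h8.
In check: yes, from the black rook on h6.
King squares — g7: attacked by Kf7; h7: attacked by Rh6; g8: attacked by Kf7.
Legal moves for White: none.
In check with no legal moves → checkmate.

checkmate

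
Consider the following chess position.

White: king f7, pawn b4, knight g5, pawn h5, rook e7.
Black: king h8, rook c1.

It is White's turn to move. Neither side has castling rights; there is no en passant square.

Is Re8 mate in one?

After Re8: black king on h8; in check: yes, from the white rook on e8.
King squares — g7: attacked by Kf7; h7: attacked by Ng5; g8: attacked by Kf7.
Black has no legal moves → checkmate.

yes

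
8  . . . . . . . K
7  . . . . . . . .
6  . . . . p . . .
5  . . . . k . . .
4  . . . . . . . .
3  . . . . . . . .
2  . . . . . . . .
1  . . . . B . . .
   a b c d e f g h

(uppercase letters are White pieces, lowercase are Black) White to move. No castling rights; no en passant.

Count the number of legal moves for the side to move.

White to move; king on h8.
In check: no.
Legal moves: Kg8, Kh7, Kg7, Ba5, Bh4, Bb4, Bg3+, Bc3+, Bf2, Bd2.
Count: 10.

10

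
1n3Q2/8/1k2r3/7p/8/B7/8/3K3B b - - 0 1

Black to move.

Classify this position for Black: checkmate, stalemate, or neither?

neither

Black to move; black king on b6.
In check: no.
Legal moves for Black include: Nd7, Nc6, Na6, Re8, Re7, Rh6, Rg6, Rf6, Rd6+, Rc6, Re5, Re4, Re3, Re2, Re1+, Kc7, Ka7, Ka6, ... (list truncated; more exist).
Black has legal moves and is not in check → neither.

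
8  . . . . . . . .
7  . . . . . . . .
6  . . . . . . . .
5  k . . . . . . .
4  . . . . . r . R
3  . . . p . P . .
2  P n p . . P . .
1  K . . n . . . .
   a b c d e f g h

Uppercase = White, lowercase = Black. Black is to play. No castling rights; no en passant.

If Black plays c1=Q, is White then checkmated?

After c1=Q: white king on a1; in check: yes, from the black queen on c1.
King squares — b1: attacked by Qc1; a2: own pawn; b2: attacked by Qc1.
White has no legal moves → checkmate.

yes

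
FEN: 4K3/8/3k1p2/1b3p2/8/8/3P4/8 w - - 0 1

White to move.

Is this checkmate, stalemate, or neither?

neither

White to move; white king on e8.
In check: yes, from the black bishop on b5.
King squares — d7: attacked by Bb5; e7: attacked by Kd6; f7: available; d8: available; f8: available.
Legal moves for White: Kf8, Kd8, Kf7.
White is in check but has 3 legal moves → neither.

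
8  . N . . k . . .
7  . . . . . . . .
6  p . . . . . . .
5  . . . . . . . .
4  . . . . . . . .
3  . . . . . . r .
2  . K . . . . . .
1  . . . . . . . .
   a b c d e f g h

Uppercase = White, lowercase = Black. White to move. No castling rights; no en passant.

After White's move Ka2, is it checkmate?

no

After Ka2: black king on e8; in check: no.
Black is not in check, so this cannot be checkmate.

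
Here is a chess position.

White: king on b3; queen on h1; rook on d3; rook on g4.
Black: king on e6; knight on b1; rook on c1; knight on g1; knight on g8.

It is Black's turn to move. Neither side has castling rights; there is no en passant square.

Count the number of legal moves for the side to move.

24

Black to move; king on e6.
In check: no.
Legal moves: Ne7, Nh6, Nf6, Kf7, Ke7, Kf6, Kf5, Ke5, Nh3, Nf3, Ne2, Rc8, Rc7, Rc6, Rc5, Rc4, Rc3+, Rc2, Rf1, Re1, Rd1, Nc3, Na3, Nd2+.
Count: 24.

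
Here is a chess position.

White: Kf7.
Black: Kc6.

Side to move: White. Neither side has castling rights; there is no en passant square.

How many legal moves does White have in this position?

White to move; king on f7.
In check: no.
Legal moves: Kg8, Kf8, Ke8, Kg7, Ke7, Kg6, Kf6, Ke6.
Count: 8.

8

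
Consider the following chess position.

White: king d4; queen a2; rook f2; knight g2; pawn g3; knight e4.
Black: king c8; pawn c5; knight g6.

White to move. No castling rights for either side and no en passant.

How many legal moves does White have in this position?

White to move; king on d4.
In check: yes, from the black pawn on c5.
Legal moves: Kd5, Kxc5, Kc4, Ke3, Kd3, Kc3, Nxc5.
Count: 7.

7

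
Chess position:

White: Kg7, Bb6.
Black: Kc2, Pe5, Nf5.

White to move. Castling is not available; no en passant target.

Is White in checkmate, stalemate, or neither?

White to move; white king on g7.
In check: yes, from the black knight on f5.
Legal moves for White: Kh8, Kg8, Kf8, Kh7, Kf7, Kg6, Kf6.
White is in check but has 7 legal moves → neither.

neither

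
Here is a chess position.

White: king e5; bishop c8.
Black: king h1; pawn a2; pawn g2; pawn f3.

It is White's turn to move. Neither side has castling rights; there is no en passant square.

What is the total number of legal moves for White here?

15

White to move; king on e5.
In check: no.
Legal moves: Bd7, Bb7, Be6, Ba6, Bf5, Bg4, Bh3, Kf6, Ke6, Kd6, Kf5, Kd5, Kf4, Ke4, Kd4.
Count: 15.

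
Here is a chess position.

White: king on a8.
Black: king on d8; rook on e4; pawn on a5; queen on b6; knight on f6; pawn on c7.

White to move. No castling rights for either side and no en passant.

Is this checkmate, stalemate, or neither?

White to move; white king on a8.
In check: no.
King squares — a7: attacked by Qb6; b7: attacked by Qb6; b8: attacked by Qb6.
Legal moves for White: none.
Not in check and no legal moves → stalemate.

stalemate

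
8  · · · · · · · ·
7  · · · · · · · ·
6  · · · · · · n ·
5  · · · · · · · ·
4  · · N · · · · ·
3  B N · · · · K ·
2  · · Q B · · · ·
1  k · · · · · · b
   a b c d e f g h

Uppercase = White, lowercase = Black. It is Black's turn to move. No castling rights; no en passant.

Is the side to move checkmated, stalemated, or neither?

Black to move; black king on a1.
In check: yes, from the white knight on b3.
King squares — b1: attacked by Qc2; a2: attacked by Qc2; b2: attacked by Qc2.
Legal moves for Black: none.
In check with no legal moves → checkmate.

checkmate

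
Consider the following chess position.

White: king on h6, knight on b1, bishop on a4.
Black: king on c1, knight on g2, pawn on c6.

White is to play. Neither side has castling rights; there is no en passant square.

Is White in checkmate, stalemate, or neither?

neither

White to move; white king on h6.
In check: no.
Legal moves for White: Kh7, Kg7, Kg6, Kh5, Kg5, Bxc6, Bb5, Bb3, Bc2, Bd1, Nc3, Na3, Nd2.
White has 13 legal moves and is not in check → neither.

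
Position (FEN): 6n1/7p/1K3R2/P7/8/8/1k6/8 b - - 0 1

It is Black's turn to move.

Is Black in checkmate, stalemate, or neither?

neither

Black to move; black king on b2.
In check: no.
Legal moves for Black: Ne7, Nh6, Nxf6, Kc3, Kb3, Ka3, Kc2, Ka2, Kc1, Kb1, Ka1, h6, h5.
Black has 13 legal moves and is not in check → neither.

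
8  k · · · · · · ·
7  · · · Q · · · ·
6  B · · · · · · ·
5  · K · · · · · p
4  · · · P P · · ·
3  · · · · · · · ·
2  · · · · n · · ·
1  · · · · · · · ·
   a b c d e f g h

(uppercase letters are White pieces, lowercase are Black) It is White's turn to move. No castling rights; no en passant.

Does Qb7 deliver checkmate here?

yes

After Qb7: black king on a8; in check: yes, from the white queen on b7.
King squares — a7: attacked by Qb7; b7: attacked by Ba6; b8: attacked by Qb7.
Black has no legal moves → checkmate.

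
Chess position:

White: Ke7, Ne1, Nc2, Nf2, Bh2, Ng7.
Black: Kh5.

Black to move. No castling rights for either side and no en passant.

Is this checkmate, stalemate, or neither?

Black to move; black king on h5.
In check: yes, from the white knight on g7.
King squares — g4: attacked by Nf2; h4: available; g5: available; g6: available; h6: available.
Legal moves for Black: Kh6, Kg6, Kg5, Kh4.
Black is in check but has 4 legal moves → neither.

neither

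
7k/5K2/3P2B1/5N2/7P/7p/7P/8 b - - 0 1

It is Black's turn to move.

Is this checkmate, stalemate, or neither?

stalemate

Black to move; black king on h8.
In check: no.
King squares — g7: attacked by Nf5; h7: attacked by Bg6; g8: attacked by Kf7.
Legal moves for Black: none.
Not in check and no legal moves → stalemate.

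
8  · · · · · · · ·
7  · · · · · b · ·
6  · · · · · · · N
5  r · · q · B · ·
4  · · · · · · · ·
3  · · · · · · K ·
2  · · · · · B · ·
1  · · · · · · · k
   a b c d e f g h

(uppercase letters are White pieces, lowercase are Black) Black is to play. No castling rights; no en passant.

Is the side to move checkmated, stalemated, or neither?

Black to move; black king on h1.
In check: no.
Legal moves for Black include: Bg8, Be8, Bg6, Be6, Bh5, Qd8, Qa8, Qd7, Qb7, Qe6, Qd6+, Qc6, Qxf5, Qe5+, Qc5, Qb5, Qe4, Qd4, ... (list truncated; more exist).
Black has legal moves and is not in check → neither.

neither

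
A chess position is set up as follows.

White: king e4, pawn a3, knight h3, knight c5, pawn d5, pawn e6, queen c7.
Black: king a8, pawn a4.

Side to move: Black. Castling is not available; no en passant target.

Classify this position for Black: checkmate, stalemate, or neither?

stalemate

Black to move; black king on a8.
In check: no.
King squares — a7: attacked by Qc7; b7: attacked by Nc5; b8: attacked by Qc7.
Legal moves for Black: none.
Not in check and no legal moves → stalemate.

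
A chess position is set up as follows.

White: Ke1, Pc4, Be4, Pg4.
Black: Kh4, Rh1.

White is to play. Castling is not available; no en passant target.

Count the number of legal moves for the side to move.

White to move; king on e1.
In check: yes, from the black rook on h1.
Legal moves: Kf2, Ke2, Kd2, Bxh1.
Count: 4.

4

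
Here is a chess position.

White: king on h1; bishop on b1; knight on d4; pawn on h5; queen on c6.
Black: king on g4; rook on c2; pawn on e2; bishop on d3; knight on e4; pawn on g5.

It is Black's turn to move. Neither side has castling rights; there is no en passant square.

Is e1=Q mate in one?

yes

After e1=Q: white king on h1; in check: yes, from the black queen on e1.
King squares — g1: attacked by Qe1; g2: attacked by Rc2; h2: attacked by Rc2.
White has no legal moves → checkmate.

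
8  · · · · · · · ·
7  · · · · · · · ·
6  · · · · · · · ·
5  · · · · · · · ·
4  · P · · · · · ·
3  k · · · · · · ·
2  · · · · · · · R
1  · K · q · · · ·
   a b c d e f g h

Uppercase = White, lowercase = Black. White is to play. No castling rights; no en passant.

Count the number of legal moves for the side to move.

0

White to move; king on b1.
In check: yes, from the black queen on d1.
Legal moves: none.
Count: 0.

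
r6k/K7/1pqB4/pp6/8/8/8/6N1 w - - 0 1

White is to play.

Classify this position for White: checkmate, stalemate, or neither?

checkmate

White to move; white king on a7.
In check: yes, from the black rook on a8.
King squares — a6: attacked by Ra8; b6: attacked by Qc6; b7: attacked by Qc6; a8: attacked by Qc6; b8: attacked by Ra8.
Legal moves for White: none.
In check with no legal moves → checkmate.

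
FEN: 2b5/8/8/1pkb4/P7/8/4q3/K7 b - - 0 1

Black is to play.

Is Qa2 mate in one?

After Qa2: white king on a1; in check: yes, from the black queen on a2.
King squares — b1: attacked by Qa2; a2: attacked by Bd5; b2: attacked by Qa2.
White has no legal moves → checkmate.

yes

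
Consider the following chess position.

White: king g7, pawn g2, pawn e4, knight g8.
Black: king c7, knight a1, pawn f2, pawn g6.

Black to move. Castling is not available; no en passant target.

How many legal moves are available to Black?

15

Black to move; king on c7.
In check: no.
Legal moves: Kd8, Kc8, Kb8, Kd7, Kb7, Kd6, Kc6, Kb6, Nb3, Nc2, g5, f1=Q, f1=R, f1=B, f1=N.
Count: 15.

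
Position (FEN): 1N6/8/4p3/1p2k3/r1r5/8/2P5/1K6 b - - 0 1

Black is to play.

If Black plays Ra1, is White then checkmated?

no

After Ra1: white king on b1; in check: yes, from the black rook on a1.
White has 2 legal replies: Kb2, Kxa1.
In check but a legal move exists → not checkmate.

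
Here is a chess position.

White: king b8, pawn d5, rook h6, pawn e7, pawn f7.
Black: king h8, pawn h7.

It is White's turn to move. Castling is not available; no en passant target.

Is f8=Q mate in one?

yes

After f8=Q: black king on h8; in check: yes, from the white queen on f8.
King squares — g7: attacked by Qf8; h7: own pawn; g8: attacked by Qf8.
Black has no legal moves → checkmate.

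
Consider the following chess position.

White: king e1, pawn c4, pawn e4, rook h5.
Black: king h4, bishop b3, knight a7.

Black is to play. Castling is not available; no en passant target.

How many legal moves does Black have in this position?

3

Black to move; king on h4.
In check: yes, from the white rook on h5.
Legal moves: Kxh5, Kg4, Kg3.
Count: 3.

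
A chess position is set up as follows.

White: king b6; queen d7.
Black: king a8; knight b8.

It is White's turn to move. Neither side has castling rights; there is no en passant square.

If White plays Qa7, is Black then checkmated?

After Qa7: black king on a8; in check: yes, from the white queen on a7.
King squares — a7: attacked by Kb6; b7: attacked by Kb6; b8: own knight.
Black has no legal moves → checkmate.

yes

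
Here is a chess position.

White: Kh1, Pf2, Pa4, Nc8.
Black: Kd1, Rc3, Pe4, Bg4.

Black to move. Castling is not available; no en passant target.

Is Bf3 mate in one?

After Bf3: white king on h1; in check: yes, from the black bishop on f3.
White has 2 legal replies: Kh2, Kg1.
In check but a legal move exists → not checkmate.

no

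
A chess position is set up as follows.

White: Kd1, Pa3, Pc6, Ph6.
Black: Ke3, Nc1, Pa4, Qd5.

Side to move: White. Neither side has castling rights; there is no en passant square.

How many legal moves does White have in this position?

White to move; king on d1.
In check: yes, from the black queen on d5.
Legal moves: Kc2, Ke1, Kxc1.
Count: 3.

3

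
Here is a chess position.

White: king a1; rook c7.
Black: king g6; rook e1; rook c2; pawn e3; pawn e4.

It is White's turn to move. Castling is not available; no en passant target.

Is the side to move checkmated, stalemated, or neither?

White to move; white king on a1.
In check: yes, from the black rook on e1.
King squares — b1: attacked by Re1; a2: attacked by Rc2; b2: attacked by Rc2.
Legal moves for White: none.
In check with no legal moves → checkmate.

checkmate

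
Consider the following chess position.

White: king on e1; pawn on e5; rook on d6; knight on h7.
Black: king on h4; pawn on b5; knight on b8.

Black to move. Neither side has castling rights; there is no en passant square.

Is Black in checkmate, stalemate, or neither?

Black to move; black king on h4.
In check: no.
Legal moves for Black: Nd7, Nc6, Na6, Kh5, Kg4, Kh3, Kg3, b4.
Black has 8 legal moves and is not in check → neither.

neither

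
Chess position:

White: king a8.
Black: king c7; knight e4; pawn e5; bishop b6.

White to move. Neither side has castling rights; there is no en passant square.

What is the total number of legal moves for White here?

White to move; king on a8.
In check: no.
Legal moves: none.
Count: 0.

0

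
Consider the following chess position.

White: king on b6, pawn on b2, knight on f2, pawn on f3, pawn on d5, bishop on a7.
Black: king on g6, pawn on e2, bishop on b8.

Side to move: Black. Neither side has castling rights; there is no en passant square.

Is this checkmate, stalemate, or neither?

Black to move; black king on g6.
In check: no.
Legal moves for Black include: Bc7+, Bxa7+, Bd6, Be5, Bf4, Bg3, Bh2, Kh7, Kg7, Kf7, Kh6, Kf6, Kh5, Kg5, Kf5, e1=Q, e1=R, e1=B, ... (list truncated; more exist).
Black has legal moves and is not in check → neither.

neither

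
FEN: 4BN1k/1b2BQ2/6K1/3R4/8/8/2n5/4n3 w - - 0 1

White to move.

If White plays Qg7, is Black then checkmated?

After Qg7: black king on h8; in check: yes, from the white queen on g7.
King squares — g7: attacked by Kg6; h7: attacked by Kg6; g8: attacked by Qg7.
Black has no legal moves → checkmate.

yes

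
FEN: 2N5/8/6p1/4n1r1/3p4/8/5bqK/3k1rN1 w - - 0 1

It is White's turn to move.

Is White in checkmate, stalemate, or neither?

checkmate

White to move; white king on h2.
In check: yes, from the black queen on g2.
King squares — g1: own knight; h1: attacked by Qg2; g2: attacked by Rg5; g3: attacked by Bf2; h3: attacked by Qg2.
Legal moves for White: none.
In check with no legal moves → checkmate.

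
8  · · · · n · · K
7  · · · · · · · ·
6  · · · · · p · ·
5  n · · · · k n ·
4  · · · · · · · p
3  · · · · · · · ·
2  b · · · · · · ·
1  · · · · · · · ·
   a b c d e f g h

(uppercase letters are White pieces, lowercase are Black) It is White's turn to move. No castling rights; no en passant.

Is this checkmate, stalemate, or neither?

White to move; white king on h8.
In check: no.
King squares — g7: attacked by Ne8; h7: attacked by Ng5; g8: attacked by Ba2.
Legal moves for White: none.
Not in check and no legal moves → stalemate.

stalemate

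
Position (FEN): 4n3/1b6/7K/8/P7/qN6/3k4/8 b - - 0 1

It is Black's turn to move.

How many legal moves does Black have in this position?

8

Black to move; king on d2.
In check: yes, from the white knight on b3.
Legal moves: Ke3, Kd3, Kc3, Ke2, Kc2, Ke1, Kd1, Qxb3.
Count: 8.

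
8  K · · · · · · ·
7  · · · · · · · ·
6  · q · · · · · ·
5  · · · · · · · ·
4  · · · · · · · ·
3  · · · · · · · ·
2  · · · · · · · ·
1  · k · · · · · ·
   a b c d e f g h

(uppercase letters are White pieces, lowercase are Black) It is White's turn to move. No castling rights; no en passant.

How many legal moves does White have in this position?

White to move; king on a8.
In check: no.
Legal moves: none.
Count: 0.

0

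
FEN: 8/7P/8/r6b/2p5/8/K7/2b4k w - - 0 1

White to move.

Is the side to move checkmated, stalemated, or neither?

White to move; white king on a2.
In check: yes, from the black rook on a5.
Legal moves for White: Kb1.
White is in check but has 1 legal move → neither.

neither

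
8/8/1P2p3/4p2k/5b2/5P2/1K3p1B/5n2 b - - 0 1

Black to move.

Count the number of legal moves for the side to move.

16

Black to move; king on h5.
In check: no.
Legal moves: Kh6, Kg6, Kg5, Kh4, Bh6, Bg5, Bg3, Be3, Bxh2, Bd2, Bc1+, Ng3, Ne3, Nxh2, Nd2, e4.
Count: 16.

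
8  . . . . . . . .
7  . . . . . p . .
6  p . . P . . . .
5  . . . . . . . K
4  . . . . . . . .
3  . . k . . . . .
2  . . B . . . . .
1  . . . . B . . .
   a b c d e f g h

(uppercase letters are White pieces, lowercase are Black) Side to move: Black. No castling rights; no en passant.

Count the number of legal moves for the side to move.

Black to move; king on c3.
In check: yes, from the white bishop on e1.
Legal moves: Kd4, Kc4, Kxc2, Kb2.
Count: 4.

4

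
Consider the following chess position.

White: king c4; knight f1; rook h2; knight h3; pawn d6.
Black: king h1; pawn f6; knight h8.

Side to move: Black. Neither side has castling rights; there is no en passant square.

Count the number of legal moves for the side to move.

0

Black to move; king on h1.
In check: yes, from the white rook on h2.
Legal moves: none.
Count: 0.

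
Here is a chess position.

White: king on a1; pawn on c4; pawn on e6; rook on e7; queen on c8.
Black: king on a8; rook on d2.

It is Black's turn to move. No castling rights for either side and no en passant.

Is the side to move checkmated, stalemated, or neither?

Black to move; black king on a8.
In check: yes, from the white queen on c8.
King squares — a7: attacked by Re7; b7: attacked by Re7; b8: attacked by Qc8.
Legal moves for Black: none.
In check with no legal moves → checkmate.

checkmate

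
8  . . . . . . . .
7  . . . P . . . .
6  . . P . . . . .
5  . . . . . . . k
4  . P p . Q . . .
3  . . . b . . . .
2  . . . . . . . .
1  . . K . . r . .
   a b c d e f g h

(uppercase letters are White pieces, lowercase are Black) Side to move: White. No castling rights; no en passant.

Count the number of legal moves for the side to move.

White to move; king on c1.
In check: yes, from the black rook on f1.
Legal moves: Kd2, Kb2, Qe1.
Count: 3.

3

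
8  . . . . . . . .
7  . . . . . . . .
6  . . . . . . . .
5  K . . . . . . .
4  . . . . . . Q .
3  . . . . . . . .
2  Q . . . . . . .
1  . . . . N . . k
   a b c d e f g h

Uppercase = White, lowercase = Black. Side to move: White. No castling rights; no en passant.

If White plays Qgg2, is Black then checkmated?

After Qgg2: black king on h1; in check: yes, from the white queen on g2.
King squares — g1: attacked by Qg2; g2: attacked by Ne1; h2: attacked by Qg2.
Black has no legal moves → checkmate.

yes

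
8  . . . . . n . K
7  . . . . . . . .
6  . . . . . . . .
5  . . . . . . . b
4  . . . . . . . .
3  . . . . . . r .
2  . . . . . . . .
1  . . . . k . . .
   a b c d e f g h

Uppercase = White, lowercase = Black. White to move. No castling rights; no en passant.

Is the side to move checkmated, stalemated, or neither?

White to move; white king on h8.
In check: no.
King squares — g7: attacked by Rg3; h7: attacked by Nf8; g8: attacked by Rg3.
Legal moves for White: none.
Not in check and no legal moves → stalemate.

stalemate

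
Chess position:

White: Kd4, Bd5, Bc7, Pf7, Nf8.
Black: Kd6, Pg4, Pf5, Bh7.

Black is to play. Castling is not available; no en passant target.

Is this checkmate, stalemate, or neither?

Black to move; black king on d6.
In check: yes, from the white bishop on c7.
Legal moves for Black: Ke7, Kxc7.
Black is in check but has 2 legal moves → neither.

neither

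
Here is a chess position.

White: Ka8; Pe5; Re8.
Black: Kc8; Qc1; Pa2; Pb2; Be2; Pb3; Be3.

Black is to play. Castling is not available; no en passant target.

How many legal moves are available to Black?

Black to move; king on c8.
In check: yes, from the white rook on e8.
Legal moves: Kd7, Kc7.
Count: 2.

2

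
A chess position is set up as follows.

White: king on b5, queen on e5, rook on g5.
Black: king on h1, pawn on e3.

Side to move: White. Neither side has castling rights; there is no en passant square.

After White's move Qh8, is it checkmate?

After Qh8: black king on h1; in check: yes, from the white queen on h8.
King squares — g1: attacked by Rg5; g2: attacked by Rg5; h2: attacked by Qh8.
Black has no legal moves → checkmate.

yes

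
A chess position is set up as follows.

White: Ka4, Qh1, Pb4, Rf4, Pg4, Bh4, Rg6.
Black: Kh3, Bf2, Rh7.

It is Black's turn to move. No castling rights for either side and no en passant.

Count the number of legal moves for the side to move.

0

Black to move; king on h3.
In check: yes, from the white queen on h1.
Legal moves: none.
Count: 0.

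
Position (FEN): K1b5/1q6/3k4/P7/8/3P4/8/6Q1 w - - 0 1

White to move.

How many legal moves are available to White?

White to move; king on a8.
In check: yes, from the black queen on b7.
Legal moves: none.
Count: 0.

0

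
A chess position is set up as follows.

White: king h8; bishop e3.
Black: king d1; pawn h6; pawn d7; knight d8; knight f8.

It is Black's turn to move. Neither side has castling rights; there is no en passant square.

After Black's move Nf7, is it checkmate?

After Nf7: white king on h8; in check: yes, from the black knight on f7.
White has 2 legal replies: Kg8, Kg7.
In check but a legal move exists → not checkmate.

no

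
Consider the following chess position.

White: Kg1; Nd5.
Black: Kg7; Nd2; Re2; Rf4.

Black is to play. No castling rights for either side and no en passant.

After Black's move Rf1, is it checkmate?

yes

After Rf1: white king on g1; in check: yes, from the black rook on f1.
King squares — f1: attacked by Nd2; h1: attacked by Rf1; f2: attacked by Rf1; g2: attacked by Re2; h2: attacked by Re2.
White has no legal moves → checkmate.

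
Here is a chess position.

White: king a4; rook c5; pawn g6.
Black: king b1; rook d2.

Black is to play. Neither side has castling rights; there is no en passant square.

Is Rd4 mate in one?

no

After Rd4: white king on a4; in check: yes, from the black rook on d4.
White has 5 legal replies: Kb5, Ka5, Kb3, Ka3, Rc4.
In check but a legal move exists → not checkmate.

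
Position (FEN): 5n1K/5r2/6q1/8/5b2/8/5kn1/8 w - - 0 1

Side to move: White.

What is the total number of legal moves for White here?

White to move; king on h8.
In check: no.
Legal moves: none.
Count: 0.

0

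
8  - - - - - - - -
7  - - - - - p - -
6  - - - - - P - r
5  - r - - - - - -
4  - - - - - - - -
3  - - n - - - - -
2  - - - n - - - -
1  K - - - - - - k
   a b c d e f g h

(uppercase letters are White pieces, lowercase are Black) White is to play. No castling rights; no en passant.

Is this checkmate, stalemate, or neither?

White to move; white king on a1.
In check: no.
King squares — b1: attacked by Nd2; a2: attacked by Nc3; b2: attacked by Rb5.
Legal moves for White: none.
Not in check and no legal moves → stalemate.

stalemate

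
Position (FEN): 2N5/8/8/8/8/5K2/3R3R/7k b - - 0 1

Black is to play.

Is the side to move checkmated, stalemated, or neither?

neither

Black to move; black king on h1.
In check: yes, from the white rook on h2.
King squares — g1: available; g2: attacked by Rd2; h2: attacked by Rd2.
Legal moves for Black: Kg1.
Black is in check but has 1 legal move → neither.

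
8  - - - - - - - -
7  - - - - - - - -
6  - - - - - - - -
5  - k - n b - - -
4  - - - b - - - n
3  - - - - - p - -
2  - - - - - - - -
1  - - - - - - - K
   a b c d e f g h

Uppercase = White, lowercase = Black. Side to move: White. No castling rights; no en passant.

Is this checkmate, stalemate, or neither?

White to move; white king on h1.
In check: no.
King squares — g1: attacked by Bd4; g2: attacked by Pf3; h2: attacked by Be5.
Legal moves for White: none.
Not in check and no legal moves → stalemate.

stalemate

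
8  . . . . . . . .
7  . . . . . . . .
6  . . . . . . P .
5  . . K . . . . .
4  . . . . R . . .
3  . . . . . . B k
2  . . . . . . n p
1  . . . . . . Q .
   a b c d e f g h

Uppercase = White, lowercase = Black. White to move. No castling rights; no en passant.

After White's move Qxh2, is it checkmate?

After Qxh2: black king on h3; in check: yes, from the white queen on h2.
King squares — g2: own knight; h2: attacked by Bg3; g3: attacked by Qh2; g4: attacked by Re4; h4: attacked by Qh2.
Black has no legal moves → checkmate.

yes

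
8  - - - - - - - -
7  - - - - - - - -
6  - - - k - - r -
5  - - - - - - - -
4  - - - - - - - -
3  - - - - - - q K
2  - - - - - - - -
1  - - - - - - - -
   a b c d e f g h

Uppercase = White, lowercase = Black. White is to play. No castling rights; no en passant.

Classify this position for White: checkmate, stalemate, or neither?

White to move; white king on h3.
In check: yes, from the black queen on g3.
King squares — g2: attacked by Qg3; h2: attacked by Qg3; g3: attacked by Rg6; g4: attacked by Qg3; h4: attacked by Qg3.
Legal moves for White: none.
In check with no legal moves → checkmate.

checkmate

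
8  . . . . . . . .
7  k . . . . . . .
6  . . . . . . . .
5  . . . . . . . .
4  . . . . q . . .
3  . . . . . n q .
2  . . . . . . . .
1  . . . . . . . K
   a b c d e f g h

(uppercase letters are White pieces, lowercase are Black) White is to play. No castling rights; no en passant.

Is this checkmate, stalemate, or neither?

White to move; white king on h1.
In check: no.
King squares — g1: attacked by Nf3; g2: attacked by Qg3; h2: attacked by Nf3.
Legal moves for White: none.
Not in check and no legal moves → stalemate.

stalemate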